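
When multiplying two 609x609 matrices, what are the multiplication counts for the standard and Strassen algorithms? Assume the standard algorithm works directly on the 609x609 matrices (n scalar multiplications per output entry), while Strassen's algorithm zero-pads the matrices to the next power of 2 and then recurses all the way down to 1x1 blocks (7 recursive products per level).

Matrix multiplication for 609x609 matrices:

Strassen's algorithm requires power-of-2 dimensions. Pad 609x609 to 1024x1024 (next power of 2).

Standard algorithm: 609^3 = 225866529 multiplications
Strassen's algorithm: 7^(log2(1024)) = 7^10 = 282475249 multiplications
Difference: 225866529 - 282475249 = -56608720 (Strassen uses MORE here due to padding overhead — for small or just-over-power-of-2 n, padding can outweigh the per-level savings)

Standard: 225866529 multiplications (609^3). Strassen: 282475249 multiplications (7^10, after padding to 1024x1024). Strassen reduces 8 recursive multiplications to 7 at each level.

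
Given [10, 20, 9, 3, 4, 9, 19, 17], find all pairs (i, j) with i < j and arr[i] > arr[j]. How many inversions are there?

Finding inversions in [10, 20, 9, 3, 4, 9, 19, 17]:

(0, 2): arr[0]=10 > arr[2]=9
(0, 3): arr[0]=10 > arr[3]=3
(0, 4): arr[0]=10 > arr[4]=4
(0, 5): arr[0]=10 > arr[5]=9
(1, 2): arr[1]=20 > arr[2]=9
(1, 3): arr[1]=20 > arr[3]=3
(1, 4): arr[1]=20 > arr[4]=4
(1, 5): arr[1]=20 > arr[5]=9
(1, 6): arr[1]=20 > arr[6]=19
(1, 7): arr[1]=20 > arr[7]=17
(2, 3): arr[2]=9 > arr[3]=3
(2, 4): arr[2]=9 > arr[4]=4
(6, 7): arr[6]=19 > arr[7]=17

Total inversions: 13

The array has 13 inversion(s): (0,2), (0,3), (0,4), (0,5), (1,2), (1,3), (1,4), (1,5), (1,6), (1,7), (2,3), (2,4), (6,7). Each pair (i,j) satisfies i < j and arr[i] > arr[j].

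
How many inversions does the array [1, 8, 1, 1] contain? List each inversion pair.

Finding inversions in [1, 8, 1, 1]:

(1, 2): arr[1]=8 > arr[2]=1
(1, 3): arr[1]=8 > arr[3]=1

Total inversions: 2

The array has 2 inversion(s): (1,2), (1,3). Each pair (i,j) satisfies i < j and arr[i] > arr[j].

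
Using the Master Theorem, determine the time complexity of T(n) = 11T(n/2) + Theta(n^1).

Master Theorem for T(n) = 11T(n/2) + O(n^1):

a = 11, b = 2, c = 1
log_b(a) = log_2(11) = 3.4594

Case 1: c = 1 < log_2(11) = 3.4594
T(n) = O(n^(log_2 11))

For T(n) = 11T(n/2) + O(n^1): log_2(11) = 3.4594. This is Case 1 of the Master Theorem (c < log_b(a), work dominated by leaves), giving O(n^(log_2 11)).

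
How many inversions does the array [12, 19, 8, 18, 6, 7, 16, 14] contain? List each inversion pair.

Finding inversions in [12, 19, 8, 18, 6, 7, 16, 14]:

(0, 2): arr[0]=12 > arr[2]=8
(0, 4): arr[0]=12 > arr[4]=6
(0, 5): arr[0]=12 > arr[5]=7
(1, 2): arr[1]=19 > arr[2]=8
(1, 3): arr[1]=19 > arr[3]=18
(1, 4): arr[1]=19 > arr[4]=6
(1, 5): arr[1]=19 > arr[5]=7
(1, 6): arr[1]=19 > arr[6]=16
(1, 7): arr[1]=19 > arr[7]=14
(2, 4): arr[2]=8 > arr[4]=6
(2, 5): arr[2]=8 > arr[5]=7
(3, 4): arr[3]=18 > arr[4]=6
(3, 5): arr[3]=18 > arr[5]=7
(3, 6): arr[3]=18 > arr[6]=16
(3, 7): arr[3]=18 > arr[7]=14
(6, 7): arr[6]=16 > arr[7]=14

Total inversions: 16

The array has 16 inversion(s): (0,2), (0,4), (0,5), (1,2), (1,3), (1,4), (1,5), (1,6), (1,7), (2,4), (2,5), (3,4), (3,5), (3,6), (3,7), (6,7). Each pair (i,j) satisfies i < j and arr[i] > arr[j].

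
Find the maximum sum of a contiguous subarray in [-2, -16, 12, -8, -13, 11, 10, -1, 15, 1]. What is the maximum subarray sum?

Using Kadane's algorithm on [-2, -16, 12, -8, -13, 11, 10, -1, 15, 1]:

Scanning through the array:
Position 1 (value -16): max_ending_here = -16, max_so_far = -2
Position 2 (value 12): max_ending_here = 12, max_so_far = 12
Position 3 (value -8): max_ending_here = 4, max_so_far = 12
Position 4 (value -13): max_ending_here = -9, max_so_far = 12
Position 5 (value 11): max_ending_here = 11, max_so_far = 12
Position 6 (value 10): max_ending_here = 21, max_so_far = 21
Position 7 (value -1): max_ending_here = 20, max_so_far = 21
Position 8 (value 15): max_ending_here = 35, max_so_far = 35
Position 9 (value 1): max_ending_here = 36, max_so_far = 36

Maximum subarray: [11, 10, -1, 15, 1]
Maximum sum: 36

The maximum subarray is [11, 10, -1, 15, 1] with sum 36. This subarray runs from index 5 to index 9.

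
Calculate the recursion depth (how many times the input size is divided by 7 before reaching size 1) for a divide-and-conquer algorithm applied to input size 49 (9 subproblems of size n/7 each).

For divide and conquer with division factor 7:

Problem sizes at each level:
Level 0: 49
Level 1: 7
Level 2: 1

The root is level 0 and the size-1 base case is level 2 (the tree spans levels 0 through 2, i.e. 3 levels counting the root), so the depth is the number of divisions: log_7(49) = 2

The recursion tree depth is log_7(49) = 2. At each level, the problem size is divided by 7, so it takes 2 divisions to reduce to a base case of size 1. The algorithm makes 9 recursive calls at each level.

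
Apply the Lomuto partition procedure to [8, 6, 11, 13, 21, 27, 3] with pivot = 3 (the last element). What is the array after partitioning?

Lomuto partition with pivot = 3:

Initial array: [8, 6, 11, 13, 21, 27, 3]

arr[0]=8 > 3: no swap
arr[1]=6 > 3: no swap
arr[2]=11 > 3: no swap
arr[3]=13 > 3: no swap
arr[4]=21 > 3: no swap
arr[5]=27 > 3: no swap

Place pivot at position 0: [3, 6, 11, 13, 21, 27, 8]
Pivot position: 0

After partitioning with pivot 3, the array becomes [3, 6, 11, 13, 21, 27, 8]. The pivot is placed at index 0. All elements to the left of the pivot are <= 3, and all elements to the right are > 3.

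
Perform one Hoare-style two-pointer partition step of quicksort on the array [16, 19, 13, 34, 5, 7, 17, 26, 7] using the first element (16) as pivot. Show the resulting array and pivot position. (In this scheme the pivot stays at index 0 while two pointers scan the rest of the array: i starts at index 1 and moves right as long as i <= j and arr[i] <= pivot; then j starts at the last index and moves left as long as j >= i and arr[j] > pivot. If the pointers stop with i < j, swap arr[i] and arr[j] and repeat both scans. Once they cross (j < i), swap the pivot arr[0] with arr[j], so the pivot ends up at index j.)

Hoare-style two-pointer partition with pivot = 16:

Initial array: [16, 19, 13, 34, 5, 7, 17, 26, 7]

Pointers start at i = 1, j = 8.
i stops at index 1 (arr[1]=19 > 16), j stops at index 8 (arr[8]=7 <= 16): swap arr[1] and arr[8], array becomes [16, 7, 13, 34, 5, 7, 17, 26, 19]
i stops at index 3 (arr[3]=34 > 16), j stops at index 5 (arr[5]=7 <= 16): swap arr[3] and arr[5], array becomes [16, 7, 13, 7, 5, 34, 17, 26, 19]
i ends at 5, j ends at 4: the pointers have crossed (j < i), so scanning stops.

Swap pivot arr[0] with arr[4] to place pivot at position 4: [5, 7, 13, 7, 16, 34, 17, 26, 19]
Pivot position: 4

After partitioning with pivot 16, the array becomes [5, 7, 13, 7, 16, 34, 17, 26, 19]. The pivot is placed at index 4. All elements to the left of the pivot are <= 16, and all elements to the right are > 16.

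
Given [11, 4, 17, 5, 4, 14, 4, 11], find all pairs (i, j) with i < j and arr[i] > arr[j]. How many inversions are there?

Finding inversions in [11, 4, 17, 5, 4, 14, 4, 11]:

(0, 1): arr[0]=11 > arr[1]=4
(0, 3): arr[0]=11 > arr[3]=5
(0, 4): arr[0]=11 > arr[4]=4
(0, 6): arr[0]=11 > arr[6]=4
(2, 3): arr[2]=17 > arr[3]=5
(2, 4): arr[2]=17 > arr[4]=4
(2, 5): arr[2]=17 > arr[5]=14
(2, 6): arr[2]=17 > arr[6]=4
(2, 7): arr[2]=17 > arr[7]=11
(3, 4): arr[3]=5 > arr[4]=4
(3, 6): arr[3]=5 > arr[6]=4
(5, 6): arr[5]=14 > arr[6]=4
(5, 7): arr[5]=14 > arr[7]=11

Total inversions: 13

The array has 13 inversion(s): (0,1), (0,3), (0,4), (0,6), (2,3), (2,4), (2,5), (2,6), (2,7), (3,4), (3,6), (5,6), (5,7). Each pair (i,j) satisfies i < j and arr[i] > arr[j].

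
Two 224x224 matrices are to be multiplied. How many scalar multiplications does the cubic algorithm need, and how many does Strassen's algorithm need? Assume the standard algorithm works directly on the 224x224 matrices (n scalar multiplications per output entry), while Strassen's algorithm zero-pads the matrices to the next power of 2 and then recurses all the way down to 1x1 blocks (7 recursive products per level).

Matrix multiplication for 224x224 matrices:

Strassen's algorithm requires power-of-2 dimensions. Pad 224x224 to 256x256 (next power of 2).

Standard algorithm: 224^3 = 11239424 multiplications
Strassen's algorithm: 7^(log2(256)) = 7^8 = 5764801 multiplications
Savings: 11239424 - 5764801 = 5474623 multiplications

Standard: 11239424 multiplications (224^3). Strassen: 5764801 multiplications (7^8, after padding to 256x256). Strassen reduces 8 recursive multiplications to 7 at each level.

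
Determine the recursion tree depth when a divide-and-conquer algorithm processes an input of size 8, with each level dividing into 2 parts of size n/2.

For divide and conquer with division factor 2:

Problem sizes at each level:
Level 0: 8
Level 1: 4
Level 2: 2
Level 3: 1

The root is level 0 and the size-1 base case is level 3 (the tree spans levels 0 through 3, i.e. 4 levels counting the root), so the depth is the number of divisions: log_2(8) = 3

The recursion tree depth is log_2(8) = 3. At each level, the problem size is divided by 2, so it takes 3 divisions to reduce to a base case of size 1. The algorithm makes 2 recursive calls at each level.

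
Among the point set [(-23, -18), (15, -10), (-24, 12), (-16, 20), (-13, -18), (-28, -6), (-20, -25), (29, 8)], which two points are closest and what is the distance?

Computing all pairwise distances among 8 points:

d((-23, -18), (15, -10)) = 38.833
d((-23, -18), (-24, 12)) = 30.0167
d((-23, -18), (-16, 20)) = 38.6394
d((-23, -18), (-13, -18)) = 10.0
d((-23, -18), (-28, -6)) = 13.0
d((-23, -18), (-20, -25)) = 7.6158 <-- minimum
d((-23, -18), (29, 8)) = 58.1378
d((15, -10), (-24, 12)) = 44.7772
d((15, -10), (-16, 20)) = 43.1393
d((15, -10), (-13, -18)) = 29.1204
d((15, -10), (-28, -6)) = 43.1856
d((15, -10), (-20, -25)) = 38.0789
d((15, -10), (29, 8)) = 22.8035
d((-24, 12), (-16, 20)) = 11.3137
d((-24, 12), (-13, -18)) = 31.9531
d((-24, 12), (-28, -6)) = 18.4391
d((-24, 12), (-20, -25)) = 37.2156
d((-24, 12), (29, 8)) = 53.1507
d((-16, 20), (-13, -18)) = 38.1182
d((-16, 20), (-28, -6)) = 28.6356
d((-16, 20), (-20, -25)) = 45.1774
d((-16, 20), (29, 8)) = 46.5725
d((-13, -18), (-28, -6)) = 19.2094
d((-13, -18), (-20, -25)) = 9.8995
d((-13, -18), (29, 8)) = 49.3964
d((-28, -6), (-20, -25)) = 20.6155
d((-28, -6), (29, 8)) = 58.6941
d((-20, -25), (29, 8)) = 59.0762

Closest pair: (-23, -18) and (-20, -25) with distance 7.6158

The closest pair is (-23, -18) and (-20, -25) with Euclidean distance 7.6158. For 8 points, brute-force pairwise comparison is shown above. For large n, the divide-and-conquer algorithm (sort by x, recurse on halves, check the dividing strip) achieves O(n log n).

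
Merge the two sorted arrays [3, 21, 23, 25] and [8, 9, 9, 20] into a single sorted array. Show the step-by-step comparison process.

Merging process:

Compare 3 vs 8: take 3 from left. Merged: [3]
Compare 21 vs 8: take 8 from right. Merged: [3, 8]
Compare 21 vs 9: take 9 from right. Merged: [3, 8, 9]
Compare 21 vs 9: take 9 from right. Merged: [3, 8, 9, 9]
Compare 21 vs 20: take 20 from right. Merged: [3, 8, 9, 9, 20]
Append remaining from left: [21, 23, 25]. Merged: [3, 8, 9, 9, 20, 21, 23, 25]

Final merged array: [3, 8, 9, 9, 20, 21, 23, 25]
Total comparisons: 5

The merged array is [3, 8, 9, 9, 20, 21, 23, 25], requiring 5 comparisons. The merge step runs in O(n) time where n is the total number of elements.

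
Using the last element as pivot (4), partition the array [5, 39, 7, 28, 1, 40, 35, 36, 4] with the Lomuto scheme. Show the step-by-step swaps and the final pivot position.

Lomuto partition with pivot = 4:

Initial array: [5, 39, 7, 28, 1, 40, 35, 36, 4]

arr[0]=5 > 4: no swap
arr[1]=39 > 4: no swap
arr[2]=7 > 4: no swap
arr[3]=28 > 4: no swap
arr[4]=1 <= 4: swap with position 0, array becomes [1, 39, 7, 28, 5, 40, 35, 36, 4]
arr[5]=40 > 4: no swap
arr[6]=35 > 4: no swap
arr[7]=36 > 4: no swap

Place pivot at position 1: [1, 4, 7, 28, 5, 40, 35, 36, 39]
Pivot position: 1

After partitioning with pivot 4, the array becomes [1, 4, 7, 28, 5, 40, 35, 36, 39]. The pivot is placed at index 1. All elements to the left of the pivot are <= 4, and all elements to the right are > 4.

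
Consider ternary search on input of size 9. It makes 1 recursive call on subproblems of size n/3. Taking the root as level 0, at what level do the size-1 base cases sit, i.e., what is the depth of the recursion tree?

For divide and conquer with division factor 3:

Problem sizes at each level:
Level 0: 9
Level 1: 3
Level 2: 1

The root is level 0 and the size-1 base case is level 2 (the tree spans levels 0 through 2, i.e. 3 levels counting the root), so the depth is the number of divisions: log_3(9) = 2

The recursion tree depth is log_3(9) = 2. At each level, the problem size is divided by 3, so it takes 2 divisions to reduce to a base case of size 1. The algorithm makes 1 recursive call at each level.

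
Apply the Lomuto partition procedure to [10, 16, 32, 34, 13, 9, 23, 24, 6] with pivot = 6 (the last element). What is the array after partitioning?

Lomuto partition with pivot = 6:

Initial array: [10, 16, 32, 34, 13, 9, 23, 24, 6]

arr[0]=10 > 6: no swap
arr[1]=16 > 6: no swap
arr[2]=32 > 6: no swap
arr[3]=34 > 6: no swap
arr[4]=13 > 6: no swap
arr[5]=9 > 6: no swap
arr[6]=23 > 6: no swap
arr[7]=24 > 6: no swap

Place pivot at position 0: [6, 16, 32, 34, 13, 9, 23, 24, 10]
Pivot position: 0

After partitioning with pivot 6, the array becomes [6, 16, 32, 34, 13, 9, 23, 24, 10]. The pivot is placed at index 0. All elements to the left of the pivot are <= 6, and all elements to the right are > 6.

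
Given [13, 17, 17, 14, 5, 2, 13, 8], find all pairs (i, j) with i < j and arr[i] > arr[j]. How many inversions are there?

Finding inversions in [13, 17, 17, 14, 5, 2, 13, 8]:

(0, 4): arr[0]=13 > arr[4]=5
(0, 5): arr[0]=13 > arr[5]=2
(0, 7): arr[0]=13 > arr[7]=8
(1, 3): arr[1]=17 > arr[3]=14
(1, 4): arr[1]=17 > arr[4]=5
(1, 5): arr[1]=17 > arr[5]=2
(1, 6): arr[1]=17 > arr[6]=13
(1, 7): arr[1]=17 > arr[7]=8
(2, 3): arr[2]=17 > arr[3]=14
(2, 4): arr[2]=17 > arr[4]=5
(2, 5): arr[2]=17 > arr[5]=2
(2, 6): arr[2]=17 > arr[6]=13
(2, 7): arr[2]=17 > arr[7]=8
(3, 4): arr[3]=14 > arr[4]=5
(3, 5): arr[3]=14 > arr[5]=2
(3, 6): arr[3]=14 > arr[6]=13
(3, 7): arr[3]=14 > arr[7]=8
(4, 5): arr[4]=5 > arr[5]=2
(6, 7): arr[6]=13 > arr[7]=8

Total inversions: 19

The array has 19 inversion(s): (0,4), (0,5), (0,7), (1,3), (1,4), (1,5), (1,6), (1,7), (2,3), (2,4), (2,5), (2,6), (2,7), (3,4), (3,5), (3,6), (3,7), (4,5), (6,7). Each pair (i,j) satisfies i < j and arr[i] > arr[j].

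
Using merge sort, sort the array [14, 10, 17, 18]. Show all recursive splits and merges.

Merge sort trace:

Split: [14, 10, 17, 18] -> [14, 10] and [17, 18]
  Split: [14, 10] -> [14] and [10]
  Merge: [14] + [10] -> [10, 14]
  Split: [17, 18] -> [17] and [18]
  Merge: [17] + [18] -> [17, 18]
Merge: [10, 14] + [17, 18] -> [10, 14, 17, 18]

Final sorted array: [10, 14, 17, 18]

The merge sort proceeds by recursively splitting the array and merging sorted halves.
After all merges, the sorted array is [10, 14, 17, 18].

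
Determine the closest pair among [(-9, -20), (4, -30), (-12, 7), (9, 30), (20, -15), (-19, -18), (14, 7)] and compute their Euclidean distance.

Computing all pairwise distances among 7 points:

d((-9, -20), (4, -30)) = 16.4012
d((-9, -20), (-12, 7)) = 27.1662
d((-9, -20), (9, 30)) = 53.1413
d((-9, -20), (20, -15)) = 29.4279
d((-9, -20), (-19, -18)) = 10.198 <-- minimum
d((-9, -20), (14, 7)) = 35.4683
d((4, -30), (-12, 7)) = 40.3113
d((4, -30), (9, 30)) = 60.208
d((4, -30), (20, -15)) = 21.9317
d((4, -30), (-19, -18)) = 25.9422
d((4, -30), (14, 7)) = 38.3275
d((-12, 7), (9, 30)) = 31.1448
d((-12, 7), (20, -15)) = 38.833
d((-12, 7), (-19, -18)) = 25.9615
d((-12, 7), (14, 7)) = 26.0
d((9, 30), (20, -15)) = 46.3249
d((9, 30), (-19, -18)) = 55.5698
d((9, 30), (14, 7)) = 23.5372
d((20, -15), (-19, -18)) = 39.1152
d((20, -15), (14, 7)) = 22.8035
d((-19, -18), (14, 7)) = 41.4005

Closest pair: (-9, -20) and (-19, -18) with distance 10.198

The closest pair is (-9, -20) and (-19, -18) with Euclidean distance 10.198. For 7 points, brute-force pairwise comparison is shown above. For large n, the divide-and-conquer algorithm (sort by x, recurse on halves, check the dividing strip) achieves O(n log n).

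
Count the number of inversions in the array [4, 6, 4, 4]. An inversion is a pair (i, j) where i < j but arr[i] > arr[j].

Finding inversions in [4, 6, 4, 4]:

(1, 2): arr[1]=6 > arr[2]=4
(1, 3): arr[1]=6 > arr[3]=4

Total inversions: 2

The array has 2 inversion(s): (1,2), (1,3). Each pair (i,j) satisfies i < j and arr[i] > arr[j].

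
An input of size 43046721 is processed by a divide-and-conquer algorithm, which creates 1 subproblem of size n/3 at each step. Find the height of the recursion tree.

For divide and conquer with division factor 3:

Problem sizes at each level:
Level 0: 43046721
Level 1: 14348907
Level 2: 4782969
Level 3: 1594323
Level 4: 531441
Level 5: 177147
Level 6: 59049
Level 7: 19683
Level 8: 6561
Level 9: 2187
Level 10: 729
Level 11: 243
Level 12: 81
Level 13: 27
Level 14: 9
Level 15: 3
Level 16: 1

The root is level 0 and the size-1 base case is level 16 (the tree spans levels 0 through 16, i.e. 17 levels counting the root), so the depth is the number of divisions: log_3(43046721) = 16

The recursion tree depth is log_3(43046721) = 16. At each level, the problem size is divided by 3, so it takes 16 divisions to reduce to a base case of size 1. The algorithm makes 1 recursive call at each level.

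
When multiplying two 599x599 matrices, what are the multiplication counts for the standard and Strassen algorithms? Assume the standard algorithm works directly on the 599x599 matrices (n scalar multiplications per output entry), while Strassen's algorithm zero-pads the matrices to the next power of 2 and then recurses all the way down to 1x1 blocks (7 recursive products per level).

Matrix multiplication for 599x599 matrices:

Strassen's algorithm requires power-of-2 dimensions. Pad 599x599 to 1024x1024 (next power of 2).

Standard algorithm: 599^3 = 214921799 multiplications
Strassen's algorithm: 7^(log2(1024)) = 7^10 = 282475249 multiplications
Difference: 214921799 - 282475249 = -67553450 (Strassen uses MORE here due to padding overhead — for small or just-over-power-of-2 n, padding can outweigh the per-level savings)

Standard: 214921799 multiplications (599^3). Strassen: 282475249 multiplications (7^10, after padding to 1024x1024). Strassen reduces 8 recursive multiplications to 7 at each level.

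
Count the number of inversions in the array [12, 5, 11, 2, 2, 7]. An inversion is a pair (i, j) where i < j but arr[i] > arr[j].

Finding inversions in [12, 5, 11, 2, 2, 7]:

(0, 1): arr[0]=12 > arr[1]=5
(0, 2): arr[0]=12 > arr[2]=11
(0, 3): arr[0]=12 > arr[3]=2
(0, 4): arr[0]=12 > arr[4]=2
(0, 5): arr[0]=12 > arr[5]=7
(1, 3): arr[1]=5 > arr[3]=2
(1, 4): arr[1]=5 > arr[4]=2
(2, 3): arr[2]=11 > arr[3]=2
(2, 4): arr[2]=11 > arr[4]=2
(2, 5): arr[2]=11 > arr[5]=7

Total inversions: 10

The array has 10 inversion(s): (0,1), (0,2), (0,3), (0,4), (0,5), (1,3), (1,4), (2,3), (2,4), (2,5). Each pair (i,j) satisfies i < j and arr[i] > arr[j].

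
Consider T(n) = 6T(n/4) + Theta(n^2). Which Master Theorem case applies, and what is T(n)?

Master Theorem for T(n) = 6T(n/4) + O(n^2):

a = 6, b = 4, c = 2
log_b(a) = log_4(6) = 1.2925

Case 3: c = 2 > log_4(6) = 1.2925
T(n) = O(n^2) = O(n^2)

For T(n) = 6T(n/4) + O(n^2): log_4(6) = 1.2925. This is Case 3 of the Master Theorem (c > log_b(a), work dominated by root), giving O(n^2).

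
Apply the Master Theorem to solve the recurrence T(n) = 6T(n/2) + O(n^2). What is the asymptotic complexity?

Master Theorem for T(n) = 6T(n/2) + O(n^2):

a = 6, b = 2, c = 2
log_b(a) = log_2(6) = 2.5850

Case 1: c = 2 < log_2(6) = 2.5850
T(n) = O(n^(log_2 6))

For T(n) = 6T(n/2) + O(n^2): log_2(6) = 2.5850. This is Case 1 of the Master Theorem (c < log_b(a), work dominated by leaves), giving O(n^(log_2 6)).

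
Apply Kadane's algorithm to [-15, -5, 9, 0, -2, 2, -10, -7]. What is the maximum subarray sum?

Using Kadane's algorithm on [-15, -5, 9, 0, -2, 2, -10, -7]:

Scanning through the array:
Position 1 (value -5): max_ending_here = -5, max_so_far = -5
Position 2 (value 9): max_ending_here = 9, max_so_far = 9
Position 3 (value 0): max_ending_here = 9, max_so_far = 9
Position 4 (value -2): max_ending_here = 7, max_so_far = 9
Position 5 (value 2): max_ending_here = 9, max_so_far = 9
Position 6 (value -10): max_ending_here = -1, max_so_far = 9
Position 7 (value -7): max_ending_here = -7, max_so_far = 9

Maximum subarray: [9]
Maximum sum: 9

The maximum subarray is [9] with sum 9. This subarray runs from index 2 to index 2.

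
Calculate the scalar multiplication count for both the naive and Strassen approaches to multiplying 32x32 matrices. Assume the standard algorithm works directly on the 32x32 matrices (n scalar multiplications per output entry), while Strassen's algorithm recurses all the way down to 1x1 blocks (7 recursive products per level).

Matrix multiplication for 32x32 matrices:

Standard algorithm: 32^3 = 32768 multiplications
Strassen's algorithm: 7^(log2(32)) = 7^5 = 16807 multiplications
Savings: 32768 - 16807 = 15961 multiplications

Standard: 32768 multiplications (32^3). Strassen: 16807 multiplications (7^5). Strassen reduces 8 recursive multiplications to 7 at each level.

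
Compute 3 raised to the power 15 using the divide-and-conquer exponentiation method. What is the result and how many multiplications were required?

Computing 3^15 by squaring (build up from 3^1; each line after the first costs one multiplication):

3^1 = 3
3^2 = (3^1)^2 = 3^2 = 9
3^3 = 3 * 3^2 = 3 * 9 = 27
3^6 = (3^3)^2 = 27^2 = 729
3^7 = 3 * 3^6 = 3 * 729 = 2187
3^14 = (3^7)^2 = 2187^2 = 4782969
3^15 = 3 * 3^14 = 3 * 4782969 = 14348907

Result: 14348907
Multiplications needed: 6 (6 lines after 3^1)

3^15 = 14348907. Using exponentiation by squaring, this requires 6 multiplications. The key idea: if the exponent is even, square the half-power; if odd, multiply by the base once.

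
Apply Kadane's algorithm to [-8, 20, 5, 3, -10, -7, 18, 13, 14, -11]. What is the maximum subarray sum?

Using Kadane's algorithm on [-8, 20, 5, 3, -10, -7, 18, 13, 14, -11]:

Scanning through the array:
Position 1 (value 20): max_ending_here = 20, max_so_far = 20
Position 2 (value 5): max_ending_here = 25, max_so_far = 25
Position 3 (value 3): max_ending_here = 28, max_so_far = 28
Position 4 (value -10): max_ending_here = 18, max_so_far = 28
Position 5 (value -7): max_ending_here = 11, max_so_far = 28
Position 6 (value 18): max_ending_here = 29, max_so_far = 29
Position 7 (value 13): max_ending_here = 42, max_so_far = 42
Position 8 (value 14): max_ending_here = 56, max_so_far = 56
Position 9 (value -11): max_ending_here = 45, max_so_far = 56

Maximum subarray: [20, 5, 3, -10, -7, 18, 13, 14]
Maximum sum: 56

The maximum subarray is [20, 5, 3, -10, -7, 18, 13, 14] with sum 56. This subarray runs from index 1 to index 8.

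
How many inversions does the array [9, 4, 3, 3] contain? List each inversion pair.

Finding inversions in [9, 4, 3, 3]:

(0, 1): arr[0]=9 > arr[1]=4
(0, 2): arr[0]=9 > arr[2]=3
(0, 3): arr[0]=9 > arr[3]=3
(1, 2): arr[1]=4 > arr[2]=3
(1, 3): arr[1]=4 > arr[3]=3

Total inversions: 5

The array has 5 inversion(s): (0,1), (0,2), (0,3), (1,2), (1,3). Each pair (i,j) satisfies i < j and arr[i] > arr[j].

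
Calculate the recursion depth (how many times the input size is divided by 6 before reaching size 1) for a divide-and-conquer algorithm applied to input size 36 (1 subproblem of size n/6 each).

For divide and conquer with division factor 6:

Problem sizes at each level:
Level 0: 36
Level 1: 6
Level 2: 1

The root is level 0 and the size-1 base case is level 2 (the tree spans levels 0 through 2, i.e. 3 levels counting the root), so the depth is the number of divisions: log_6(36) = 2

The recursion tree depth is log_6(36) = 2. At each level, the problem size is divided by 6, so it takes 2 divisions to reduce to a base case of size 1. The algorithm makes 1 recursive call at each level.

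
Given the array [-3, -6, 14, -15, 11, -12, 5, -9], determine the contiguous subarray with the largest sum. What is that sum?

Using Kadane's algorithm on [-3, -6, 14, -15, 11, -12, 5, -9]:

Scanning through the array:
Position 1 (value -6): max_ending_here = -6, max_so_far = -3
Position 2 (value 14): max_ending_here = 14, max_so_far = 14
Position 3 (value -15): max_ending_here = -1, max_so_far = 14
Position 4 (value 11): max_ending_here = 11, max_so_far = 14
Position 5 (value -12): max_ending_here = -1, max_so_far = 14
Position 6 (value 5): max_ending_here = 5, max_so_far = 14
Position 7 (value -9): max_ending_here = -4, max_so_far = 14

Maximum subarray: [14]
Maximum sum: 14

The maximum subarray is [14] with sum 14. This subarray runs from index 2 to index 2.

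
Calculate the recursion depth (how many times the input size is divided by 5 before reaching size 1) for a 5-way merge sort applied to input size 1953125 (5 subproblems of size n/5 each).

For divide and conquer with division factor 5:

Problem sizes at each level:
Level 0: 1953125
Level 1: 390625
Level 2: 78125
Level 3: 15625
Level 4: 3125
Level 5: 625
Level 6: 125
Level 7: 25
Level 8: 5
Level 9: 1

The root is level 0 and the size-1 base case is level 9 (the tree spans levels 0 through 9, i.e. 10 levels counting the root), so the depth is the number of divisions: log_5(1953125) = 9

The recursion tree depth is log_5(1953125) = 9. At each level, the problem size is divided by 5, so it takes 9 divisions to reduce to a base case of size 1. The algorithm makes 5 recursive calls at each level.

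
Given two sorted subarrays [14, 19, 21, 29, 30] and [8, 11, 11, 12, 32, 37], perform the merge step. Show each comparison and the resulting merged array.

Merging process:

Compare 14 vs 8: take 8 from right. Merged: [8]
Compare 14 vs 11: take 11 from right. Merged: [8, 11]
Compare 14 vs 11: take 11 from right. Merged: [8, 11, 11]
Compare 14 vs 12: take 12 from right. Merged: [8, 11, 11, 12]
Compare 14 vs 32: take 14 from left. Merged: [8, 11, 11, 12, 14]
Compare 19 vs 32: take 19 from left. Merged: [8, 11, 11, 12, 14, 19]
Compare 21 vs 32: take 21 from left. Merged: [8, 11, 11, 12, 14, 19, 21]
Compare 29 vs 32: take 29 from left. Merged: [8, 11, 11, 12, 14, 19, 21, 29]
Compare 30 vs 32: take 30 from left. Merged: [8, 11, 11, 12, 14, 19, 21, 29, 30]
Append remaining from right: [32, 37]. Merged: [8, 11, 11, 12, 14, 19, 21, 29, 30, 32, 37]

Final merged array: [8, 11, 11, 12, 14, 19, 21, 29, 30, 32, 37]
Total comparisons: 9

The merged array is [8, 11, 11, 12, 14, 19, 21, 29, 30, 32, 37], requiring 9 comparisons. The merge step runs in O(n) time where n is the total number of elements.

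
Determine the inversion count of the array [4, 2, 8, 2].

Finding inversions in [4, 2, 8, 2]:

(0, 1): arr[0]=4 > arr[1]=2
(0, 3): arr[0]=4 > arr[3]=2
(2, 3): arr[2]=8 > arr[3]=2

Total inversions: 3

The array has 3 inversion(s): (0,1), (0,3), (2,3). Each pair (i,j) satisfies i < j and arr[i] > arr[j].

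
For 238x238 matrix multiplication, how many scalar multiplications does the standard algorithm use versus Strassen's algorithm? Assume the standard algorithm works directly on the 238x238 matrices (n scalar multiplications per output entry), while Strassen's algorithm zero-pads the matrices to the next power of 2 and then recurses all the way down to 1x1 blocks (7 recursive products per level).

Matrix multiplication for 238x238 matrices:

Strassen's algorithm requires power-of-2 dimensions. Pad 238x238 to 256x256 (next power of 2).

Standard algorithm: 238^3 = 13481272 multiplications
Strassen's algorithm: 7^(log2(256)) = 7^8 = 5764801 multiplications
Savings: 13481272 - 5764801 = 7716471 multiplications

Standard: 13481272 multiplications (238^3). Strassen: 5764801 multiplications (7^8, after padding to 256x256). Strassen reduces 8 recursive multiplications to 7 at each level.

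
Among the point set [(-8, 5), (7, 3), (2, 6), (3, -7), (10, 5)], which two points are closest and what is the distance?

Computing all pairwise distances among 5 points:

d((-8, 5), (7, 3)) = 15.1327
d((-8, 5), (2, 6)) = 10.0499
d((-8, 5), (3, -7)) = 16.2788
d((-8, 5), (10, 5)) = 18.0
d((7, 3), (2, 6)) = 5.831
d((7, 3), (3, -7)) = 10.7703
d((7, 3), (10, 5)) = 3.6056 <-- minimum
d((2, 6), (3, -7)) = 13.0384
d((2, 6), (10, 5)) = 8.0623
d((3, -7), (10, 5)) = 13.8924

Closest pair: (7, 3) and (10, 5) with distance 3.6056

The closest pair is (7, 3) and (10, 5) with Euclidean distance 3.6056. For 5 points, brute-force pairwise comparison is shown above. For large n, the divide-and-conquer algorithm (sort by x, recurse on halves, check the dividing strip) achieves O(n log n).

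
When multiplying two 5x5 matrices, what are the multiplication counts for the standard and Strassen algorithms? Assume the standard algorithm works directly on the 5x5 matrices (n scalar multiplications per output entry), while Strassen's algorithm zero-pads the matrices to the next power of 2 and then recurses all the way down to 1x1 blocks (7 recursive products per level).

Matrix multiplication for 5x5 matrices:

Strassen's algorithm requires power-of-2 dimensions. Pad 5x5 to 8x8 (next power of 2).

Standard algorithm: 5^3 = 125 multiplications
Strassen's algorithm: 7^(log2(8)) = 7^3 = 343 multiplications
Difference: 125 - 343 = -218 (Strassen uses MORE here due to padding overhead — for small or just-over-power-of-2 n, padding can outweigh the per-level savings)

Standard: 125 multiplications (5^3). Strassen: 343 multiplications (7^3, after padding to 8x8). Strassen reduces 8 recursive multiplications to 7 at each level.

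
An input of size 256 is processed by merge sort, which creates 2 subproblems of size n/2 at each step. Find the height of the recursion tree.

For divide and conquer with division factor 2:

Problem sizes at each level:
Level 0: 256
Level 1: 128
Level 2: 64
Level 3: 32
Level 4: 16
Level 5: 8
Level 6: 4
Level 7: 2
Level 8: 1

The root is level 0 and the size-1 base case is level 8 (the tree spans levels 0 through 8, i.e. 9 levels counting the root), so the depth is the number of divisions: log_2(256) = 8

The recursion tree depth is log_2(256) = 8. At each level, the problem size is divided by 2, so it takes 8 divisions to reduce to a base case of size 1. The algorithm makes 2 recursive calls at each level.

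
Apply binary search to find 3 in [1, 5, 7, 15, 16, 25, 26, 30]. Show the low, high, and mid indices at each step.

Binary search for 3 in [1, 5, 7, 15, 16, 25, 26, 30]:

lo=0, hi=7, mid=3, arr[mid]=15 -> 15 > 3, search left half
lo=0, hi=2, mid=1, arr[mid]=5 -> 5 > 3, search left half
lo=0, hi=0, mid=0, arr[mid]=1 -> 1 < 3, search right half
lo=1 > hi=0, target 3 not found

Binary search determines that 3 is not in the array after 3 comparisons. The search space was exhausted without finding the target.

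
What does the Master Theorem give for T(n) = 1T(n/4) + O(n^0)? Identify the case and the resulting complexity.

Master Theorem for T(n) = 1T(n/4) + O(n^0):

a = 1, b = 4, c = 0
log_b(a) = log_4(1) = 0.0000

Case 2: c = 0 = log_4(1) = 0.0000
T(n) = O(n^0 log n) = O(log n)

For T(n) = 1T(n/4) + O(n^0): log_4(1) = 0.0000. This is Case 2 of the Master Theorem (c = log_b(a), equal work at all levels), giving O(log n).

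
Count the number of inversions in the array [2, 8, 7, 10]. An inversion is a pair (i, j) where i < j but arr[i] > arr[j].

Finding inversions in [2, 8, 7, 10]:

(1, 2): arr[1]=8 > arr[2]=7

Total inversions: 1

The array has 1 inversion(s): (1,2). Each pair (i,j) satisfies i < j and arr[i] > arr[j].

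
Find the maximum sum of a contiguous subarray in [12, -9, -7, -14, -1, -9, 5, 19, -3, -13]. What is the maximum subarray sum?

Using Kadane's algorithm on [12, -9, -7, -14, -1, -9, 5, 19, -3, -13]:

Scanning through the array:
Position 1 (value -9): max_ending_here = 3, max_so_far = 12
Position 2 (value -7): max_ending_here = -4, max_so_far = 12
Position 3 (value -14): max_ending_here = -14, max_so_far = 12
Position 4 (value -1): max_ending_here = -1, max_so_far = 12
Position 5 (value -9): max_ending_here = -9, max_so_far = 12
Position 6 (value 5): max_ending_here = 5, max_so_far = 12
Position 7 (value 19): max_ending_here = 24, max_so_far = 24
Position 8 (value -3): max_ending_here = 21, max_so_far = 24
Position 9 (value -13): max_ending_here = 8, max_so_far = 24

Maximum subarray: [5, 19]
Maximum sum: 24

The maximum subarray is [5, 19] with sum 24. This subarray runs from index 6 to index 7.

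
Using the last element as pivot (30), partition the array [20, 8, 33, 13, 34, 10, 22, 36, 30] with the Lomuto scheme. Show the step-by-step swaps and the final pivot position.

Lomuto partition with pivot = 30:

Initial array: [20, 8, 33, 13, 34, 10, 22, 36, 30]

arr[0]=20 <= 30: swap with position 0, array becomes [20, 8, 33, 13, 34, 10, 22, 36, 30]
arr[1]=8 <= 30: swap with position 1, array becomes [20, 8, 33, 13, 34, 10, 22, 36, 30]
arr[2]=33 > 30: no swap
arr[3]=13 <= 30: swap with position 2, array becomes [20, 8, 13, 33, 34, 10, 22, 36, 30]
arr[4]=34 > 30: no swap
arr[5]=10 <= 30: swap with position 3, array becomes [20, 8, 13, 10, 34, 33, 22, 36, 30]
arr[6]=22 <= 30: swap with position 4, array becomes [20, 8, 13, 10, 22, 33, 34, 36, 30]
arr[7]=36 > 30: no swap

Place pivot at position 5: [20, 8, 13, 10, 22, 30, 34, 36, 33]
Pivot position: 5

After partitioning with pivot 30, the array becomes [20, 8, 13, 10, 22, 30, 34, 36, 33]. The pivot is placed at index 5. All elements to the left of the pivot are <= 30, and all elements to the right are > 30.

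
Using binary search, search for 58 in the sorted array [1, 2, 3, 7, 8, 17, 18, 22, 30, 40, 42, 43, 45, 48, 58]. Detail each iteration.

Binary search for 58 in [1, 2, 3, 7, 8, 17, 18, 22, 30, 40, 42, 43, 45, 48, 58]:

lo=0, hi=14, mid=7, arr[mid]=22 -> 22 < 58, search right half
lo=8, hi=14, mid=11, arr[mid]=43 -> 43 < 58, search right half
lo=12, hi=14, mid=13, arr[mid]=48 -> 48 < 58, search right half
lo=14, hi=14, mid=14, arr[mid]=58 -> Found target at index 14!

Binary search finds 58 at index 14 after 4 comparisons. The search repeatedly halves the search space by comparing with the middle element.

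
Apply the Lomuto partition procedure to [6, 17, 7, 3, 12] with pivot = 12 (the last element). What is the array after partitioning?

Lomuto partition with pivot = 12:

Initial array: [6, 17, 7, 3, 12]

arr[0]=6 <= 12: swap with position 0, array becomes [6, 17, 7, 3, 12]
arr[1]=17 > 12: no swap
arr[2]=7 <= 12: swap with position 1, array becomes [6, 7, 17, 3, 12]
arr[3]=3 <= 12: swap with position 2, array becomes [6, 7, 3, 17, 12]

Place pivot at position 3: [6, 7, 3, 12, 17]
Pivot position: 3

After partitioning with pivot 12, the array becomes [6, 7, 3, 12, 17]. The pivot is placed at index 3. All elements to the left of the pivot are <= 12, and all elements to the right are > 12.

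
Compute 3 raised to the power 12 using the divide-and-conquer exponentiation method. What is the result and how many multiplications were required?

Computing 3^12 by squaring (build up from 3^1; each line after the first costs one multiplication):

3^1 = 3
3^2 = (3^1)^2 = 3^2 = 9
3^3 = 3 * 3^2 = 3 * 9 = 27
3^6 = (3^3)^2 = 27^2 = 729
3^12 = (3^6)^2 = 729^2 = 531441

Result: 531441
Multiplications needed: 4 (4 lines after 3^1)

3^12 = 531441. Using exponentiation by squaring, this requires 4 multiplications. The key idea: if the exponent is even, square the half-power; if odd, multiply by the base once.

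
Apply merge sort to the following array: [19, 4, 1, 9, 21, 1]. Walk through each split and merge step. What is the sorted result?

Merge sort trace:

Split: [19, 4, 1, 9, 21, 1] -> [19, 4, 1] and [9, 21, 1]
  Split: [19, 4, 1] -> [19] and [4, 1]
    Split: [4, 1] -> [4] and [1]
    Merge: [4] + [1] -> [1, 4]
  Merge: [19] + [1, 4] -> [1, 4, 19]
  Split: [9, 21, 1] -> [9] and [21, 1]
    Split: [21, 1] -> [21] and [1]
    Merge: [21] + [1] -> [1, 21]
  Merge: [9] + [1, 21] -> [1, 9, 21]
Merge: [1, 4, 19] + [1, 9, 21] -> [1, 1, 4, 9, 19, 21]

Final sorted array: [1, 1, 4, 9, 19, 21]

The merge sort proceeds by recursively splitting the array and merging sorted halves.
After all merges, the sorted array is [1, 1, 4, 9, 19, 21].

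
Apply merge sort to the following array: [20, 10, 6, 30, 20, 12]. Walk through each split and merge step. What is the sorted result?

Merge sort trace:

Split: [20, 10, 6, 30, 20, 12] -> [20, 10, 6] and [30, 20, 12]
  Split: [20, 10, 6] -> [20] and [10, 6]
    Split: [10, 6] -> [10] and [6]
    Merge: [10] + [6] -> [6, 10]
  Merge: [20] + [6, 10] -> [6, 10, 20]
  Split: [30, 20, 12] -> [30] and [20, 12]
    Split: [20, 12] -> [20] and [12]
    Merge: [20] + [12] -> [12, 20]
  Merge: [30] + [12, 20] -> [12, 20, 30]
Merge: [6, 10, 20] + [12, 20, 30] -> [6, 10, 12, 20, 20, 30]

Final sorted array: [6, 10, 12, 20, 20, 30]

The merge sort proceeds by recursively splitting the array and merging sorted halves.
After all merges, the sorted array is [6, 10, 12, 20, 20, 30].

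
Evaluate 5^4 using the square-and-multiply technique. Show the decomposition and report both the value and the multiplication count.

Computing 5^4 by squaring (build up from 5^1; each line after the first costs one multiplication):

5^1 = 5
5^2 = (5^1)^2 = 5^2 = 25
5^4 = (5^2)^2 = 25^2 = 625

Result: 625
Multiplications needed: 2 (2 lines after 5^1)

5^4 = 625. Using exponentiation by squaring, this requires 2 multiplications. The key idea: if the exponent is even, square the half-power; if odd, multiply by the base once.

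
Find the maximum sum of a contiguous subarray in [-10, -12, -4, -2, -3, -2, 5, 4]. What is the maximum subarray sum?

Using Kadane's algorithm on [-10, -12, -4, -2, -3, -2, 5, 4]:

Scanning through the array:
Position 1 (value -12): max_ending_here = -12, max_so_far = -10
Position 2 (value -4): max_ending_here = -4, max_so_far = -4
Position 3 (value -2): max_ending_here = -2, max_so_far = -2
Position 4 (value -3): max_ending_here = -3, max_so_far = -2
Position 5 (value -2): max_ending_here = -2, max_so_far = -2
Position 6 (value 5): max_ending_here = 5, max_so_far = 5
Position 7 (value 4): max_ending_here = 9, max_so_far = 9

Maximum subarray: [5, 4]
Maximum sum: 9

The maximum subarray is [5, 4] with sum 9. This subarray runs from index 6 to index 7.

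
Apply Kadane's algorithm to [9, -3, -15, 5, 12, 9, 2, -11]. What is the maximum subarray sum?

Using Kadane's algorithm on [9, -3, -15, 5, 12, 9, 2, -11]:

Scanning through the array:
Position 1 (value -3): max_ending_here = 6, max_so_far = 9
Position 2 (value -15): max_ending_here = -9, max_so_far = 9
Position 3 (value 5): max_ending_here = 5, max_so_far = 9
Position 4 (value 12): max_ending_here = 17, max_so_far = 17
Position 5 (value 9): max_ending_here = 26, max_so_far = 26
Position 6 (value 2): max_ending_here = 28, max_so_far = 28
Position 7 (value -11): max_ending_here = 17, max_so_far = 28

Maximum subarray: [5, 12, 9, 2]
Maximum sum: 28

The maximum subarray is [5, 12, 9, 2] with sum 28. This subarray runs from index 3 to index 6.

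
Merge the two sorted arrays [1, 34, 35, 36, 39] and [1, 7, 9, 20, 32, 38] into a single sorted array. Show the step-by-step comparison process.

Merging process:

Compare 1 vs 1: take 1 from left. Merged: [1]
Compare 34 vs 1: take 1 from right. Merged: [1, 1]
Compare 34 vs 7: take 7 from right. Merged: [1, 1, 7]
Compare 34 vs 9: take 9 from right. Merged: [1, 1, 7, 9]
Compare 34 vs 20: take 20 from right. Merged: [1, 1, 7, 9, 20]
Compare 34 vs 32: take 32 from right. Merged: [1, 1, 7, 9, 20, 32]
Compare 34 vs 38: take 34 from left. Merged: [1, 1, 7, 9, 20, 32, 34]
Compare 35 vs 38: take 35 from left. Merged: [1, 1, 7, 9, 20, 32, 34, 35]
Compare 36 vs 38: take 36 from left. Merged: [1, 1, 7, 9, 20, 32, 34, 35, 36]
Compare 39 vs 38: take 38 from right. Merged: [1, 1, 7, 9, 20, 32, 34, 35, 36, 38]
Append remaining from left: [39]. Merged: [1, 1, 7, 9, 20, 32, 34, 35, 36, 38, 39]

Final merged array: [1, 1, 7, 9, 20, 32, 34, 35, 36, 38, 39]
Total comparisons: 10

The merged array is [1, 1, 7, 9, 20, 32, 34, 35, 36, 38, 39], requiring 10 comparisons. The merge step runs in O(n) time where n is the total number of elements.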